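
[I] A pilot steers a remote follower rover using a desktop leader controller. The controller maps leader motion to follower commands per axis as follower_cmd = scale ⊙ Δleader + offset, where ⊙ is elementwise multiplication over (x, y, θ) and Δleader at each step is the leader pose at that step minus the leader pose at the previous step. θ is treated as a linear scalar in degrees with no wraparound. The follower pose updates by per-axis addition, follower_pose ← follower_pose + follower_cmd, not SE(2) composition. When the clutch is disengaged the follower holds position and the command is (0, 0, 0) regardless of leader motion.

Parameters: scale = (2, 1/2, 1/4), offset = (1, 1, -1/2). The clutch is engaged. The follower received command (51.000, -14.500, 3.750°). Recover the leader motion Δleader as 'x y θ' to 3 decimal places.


axis x: (51.000 − 1) / (2) = 25.000
axis y: (-14.500 − 1) / (1/2) = -31.000
axis θ: (3.750 − -1/2) / (1/4) = 17.000

25.000 -31.000 17.000


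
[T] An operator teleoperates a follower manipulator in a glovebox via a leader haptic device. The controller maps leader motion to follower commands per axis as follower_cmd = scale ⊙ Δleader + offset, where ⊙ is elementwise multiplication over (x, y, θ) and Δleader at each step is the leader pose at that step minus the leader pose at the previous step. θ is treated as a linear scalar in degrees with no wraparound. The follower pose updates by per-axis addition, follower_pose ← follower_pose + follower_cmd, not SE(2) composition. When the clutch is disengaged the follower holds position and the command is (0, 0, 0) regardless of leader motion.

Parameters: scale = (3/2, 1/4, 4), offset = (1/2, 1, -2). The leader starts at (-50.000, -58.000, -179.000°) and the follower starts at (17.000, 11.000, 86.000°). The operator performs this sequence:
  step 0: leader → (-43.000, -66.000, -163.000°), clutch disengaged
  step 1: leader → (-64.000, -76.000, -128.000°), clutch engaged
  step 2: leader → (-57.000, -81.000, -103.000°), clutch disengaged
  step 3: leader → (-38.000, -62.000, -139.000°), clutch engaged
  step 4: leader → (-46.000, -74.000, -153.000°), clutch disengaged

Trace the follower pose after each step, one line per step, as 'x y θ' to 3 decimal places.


17.000 11.000 86.000
-14.000 9.500 224.000
-14.000 9.500 224.000
15.000 15.250 78.000
15.000 15.250 78.000

step 0: Δleader=(7.000, -8.000, 16.000°), disengaged; cmd=(0,0,0) → follower holds at (17.000, 11.000, 86.000°)
step 1: Δleader=(-21.000, -10.000, 35.000°), engaged; cmd=(-31.000, -1.500, 138.000°) → follower=(-14.000, 9.500, 224.000°)
step 2: Δleader=(7.000, -5.000, 25.000°), disengaged; cmd=(0,0,0) → follower holds at (-14.000, 9.500, 224.000°)
step 3: Δleader=(19.000, 19.000, -36.000°), engaged; cmd=(29.000, 5.750, -146.000°) → follower=(15.000, 15.250, 78.000°)
step 4: Δleader=(-8.000, -12.000, -14.000°), disengaged; cmd=(0,0,0) → follower holds at (15.000, 15.250, 78.000°)


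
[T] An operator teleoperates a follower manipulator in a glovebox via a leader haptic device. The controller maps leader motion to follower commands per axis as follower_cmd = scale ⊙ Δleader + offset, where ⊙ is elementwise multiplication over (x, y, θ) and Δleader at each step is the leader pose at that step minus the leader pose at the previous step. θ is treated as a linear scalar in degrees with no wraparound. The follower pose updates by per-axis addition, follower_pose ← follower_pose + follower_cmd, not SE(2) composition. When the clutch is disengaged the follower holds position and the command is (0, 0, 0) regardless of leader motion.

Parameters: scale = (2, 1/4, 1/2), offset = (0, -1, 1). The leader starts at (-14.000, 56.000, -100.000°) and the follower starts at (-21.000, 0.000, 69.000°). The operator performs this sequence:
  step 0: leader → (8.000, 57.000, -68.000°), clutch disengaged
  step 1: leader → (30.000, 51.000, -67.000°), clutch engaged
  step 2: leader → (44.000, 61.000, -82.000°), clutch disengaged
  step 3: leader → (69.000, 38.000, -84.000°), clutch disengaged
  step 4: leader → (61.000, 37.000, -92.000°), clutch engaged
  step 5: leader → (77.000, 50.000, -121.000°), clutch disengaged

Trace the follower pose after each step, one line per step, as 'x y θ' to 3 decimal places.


-21.000 0.000 69.000
23.000 -2.500 70.500
23.000 -2.500 70.500
23.000 -2.500 70.500
7.000 -3.750 67.500
7.000 -3.750 67.500

step 0: Δleader=(22.000, 1.000, 32.000°), disengaged; cmd=(0,0,0) → follower holds at (-21.000, 0.000, 69.000°)
step 1: Δleader=(22.000, -6.000, 1.000°), engaged; cmd=(44.000, -2.500, 1.500°) → follower=(23.000, -2.500, 70.500°)
step 2: Δleader=(14.000, 10.000, -15.000°), disengaged; cmd=(0,0,0) → follower holds at (23.000, -2.500, 70.500°)
step 3: Δleader=(25.000, -23.000, -2.000°), disengaged; cmd=(0,0,0) → follower holds at (23.000, -2.500, 70.500°)
step 4: Δleader=(-8.000, -1.000, -8.000°), engaged; cmd=(-16.000, -1.250, -3.000°) → follower=(7.000, -3.750, 67.500°)
step 5: Δleader=(16.000, 13.000, -29.000°), disengaged; cmd=(0,0,0) → follower holds at (7.000, -3.750, 67.500°)


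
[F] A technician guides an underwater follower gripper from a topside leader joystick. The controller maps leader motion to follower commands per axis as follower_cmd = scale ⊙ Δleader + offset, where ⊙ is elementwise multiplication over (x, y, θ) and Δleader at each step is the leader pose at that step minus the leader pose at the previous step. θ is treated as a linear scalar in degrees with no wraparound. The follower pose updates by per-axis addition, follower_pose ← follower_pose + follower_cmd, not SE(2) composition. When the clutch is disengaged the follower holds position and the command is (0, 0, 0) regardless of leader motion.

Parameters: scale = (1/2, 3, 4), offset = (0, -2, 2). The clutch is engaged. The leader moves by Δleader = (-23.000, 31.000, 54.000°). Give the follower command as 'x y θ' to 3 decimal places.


axis x: 1/2·-23.000 + 0 = -11.500
axis y: 3·31.000 + -2 = 91.000
axis θ: 4·54.000 + 2 = 218.000

-11.500 91.000 218.000


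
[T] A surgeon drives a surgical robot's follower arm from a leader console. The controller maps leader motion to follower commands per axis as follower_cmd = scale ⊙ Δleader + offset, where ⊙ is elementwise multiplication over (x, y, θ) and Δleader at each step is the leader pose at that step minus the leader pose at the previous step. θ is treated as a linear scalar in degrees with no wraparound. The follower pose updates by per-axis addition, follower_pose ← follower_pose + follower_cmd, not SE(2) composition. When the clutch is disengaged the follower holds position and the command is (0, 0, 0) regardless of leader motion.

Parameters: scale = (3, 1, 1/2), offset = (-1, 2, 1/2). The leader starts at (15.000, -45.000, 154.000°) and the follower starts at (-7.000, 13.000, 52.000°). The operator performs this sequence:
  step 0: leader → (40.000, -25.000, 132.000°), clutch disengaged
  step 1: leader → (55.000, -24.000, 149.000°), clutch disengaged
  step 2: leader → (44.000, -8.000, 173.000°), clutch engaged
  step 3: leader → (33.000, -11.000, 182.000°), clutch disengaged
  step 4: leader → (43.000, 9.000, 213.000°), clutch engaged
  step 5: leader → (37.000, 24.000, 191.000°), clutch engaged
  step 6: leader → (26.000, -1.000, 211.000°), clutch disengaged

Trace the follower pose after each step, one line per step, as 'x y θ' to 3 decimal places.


-7.000 13.000 52.000
-7.000 13.000 52.000
-41.000 31.000 64.500
-41.000 31.000 64.500
-12.000 53.000 80.500
-31.000 70.000 70.000
-31.000 70.000 70.000

step 0: Δleader=(25.000, 20.000, -22.000°), disengaged; cmd=(0,0,0) → follower holds at (-7.000, 13.000, 52.000°)
step 1: Δleader=(15.000, 1.000, 17.000°), disengaged; cmd=(0,0,0) → follower holds at (-7.000, 13.000, 52.000°)
step 2: Δleader=(-11.000, 16.000, 24.000°), engaged; cmd=(-34.000, 18.000, 12.500°) → follower=(-41.000, 31.000, 64.500°)
step 3: Δleader=(-11.000, -3.000, 9.000°), disengaged; cmd=(0,0,0) → follower holds at (-41.000, 31.000, 64.500°)
step 4: Δleader=(10.000, 20.000, 31.000°), engaged; cmd=(29.000, 22.000, 16.000°) → follower=(-12.000, 53.000, 80.500°)
step 5: Δleader=(-6.000, 15.000, -22.000°), engaged; cmd=(-19.000, 17.000, -10.500°) → follower=(-31.000, 70.000, 70.000°)
step 6: Δleader=(-11.000, -25.000, 20.000°), disengaged; cmd=(0,0,0) → follower holds at (-31.000, 70.000, 70.000°)


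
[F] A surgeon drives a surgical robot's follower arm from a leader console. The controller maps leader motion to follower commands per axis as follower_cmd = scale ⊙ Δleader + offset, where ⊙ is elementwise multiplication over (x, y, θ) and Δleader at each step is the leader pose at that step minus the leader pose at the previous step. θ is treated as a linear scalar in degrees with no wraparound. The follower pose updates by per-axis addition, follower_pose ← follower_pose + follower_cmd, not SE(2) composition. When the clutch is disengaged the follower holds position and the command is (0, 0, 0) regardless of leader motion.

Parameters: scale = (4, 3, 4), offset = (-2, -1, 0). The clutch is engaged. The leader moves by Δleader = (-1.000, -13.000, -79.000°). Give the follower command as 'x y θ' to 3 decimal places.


-6.000 -40.000 -316.000

axis x: 4·-1.000 + -2 = -6.000
axis y: 3·-13.000 + -1 = -40.000
axis θ: 4·-79.000 + 0 = -316.000


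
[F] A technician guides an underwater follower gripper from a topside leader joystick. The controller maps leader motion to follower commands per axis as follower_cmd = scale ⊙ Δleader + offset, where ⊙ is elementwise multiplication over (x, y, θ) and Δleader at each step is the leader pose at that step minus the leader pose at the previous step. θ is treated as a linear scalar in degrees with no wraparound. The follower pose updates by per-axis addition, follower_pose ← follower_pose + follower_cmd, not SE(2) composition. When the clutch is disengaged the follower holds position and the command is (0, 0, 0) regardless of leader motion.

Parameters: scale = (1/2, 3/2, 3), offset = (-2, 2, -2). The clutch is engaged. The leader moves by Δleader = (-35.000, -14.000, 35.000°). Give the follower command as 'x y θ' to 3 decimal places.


-19.500 -19.000 103.000

axis x: 1/2·-35.000 + -2 = -19.500
axis y: 3/2·-14.000 + 2 = -19.000
axis θ: 3·35.000 + -2 = 103.000


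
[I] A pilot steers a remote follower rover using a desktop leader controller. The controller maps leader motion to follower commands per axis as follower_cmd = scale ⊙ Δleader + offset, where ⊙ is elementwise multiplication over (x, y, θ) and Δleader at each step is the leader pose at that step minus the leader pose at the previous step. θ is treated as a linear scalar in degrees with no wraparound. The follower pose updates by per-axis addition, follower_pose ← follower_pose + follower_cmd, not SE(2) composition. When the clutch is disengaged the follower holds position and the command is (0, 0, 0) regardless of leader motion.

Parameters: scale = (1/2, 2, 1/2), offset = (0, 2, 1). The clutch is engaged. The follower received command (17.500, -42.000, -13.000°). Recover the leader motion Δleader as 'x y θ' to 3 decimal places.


axis x: (17.500 − 0) / (1/2) = 35.000
axis y: (-42.000 − 2) / (2) = -22.000
axis θ: (-13.000 − 1) / (1/2) = -28.000

35.000 -22.000 -28.000


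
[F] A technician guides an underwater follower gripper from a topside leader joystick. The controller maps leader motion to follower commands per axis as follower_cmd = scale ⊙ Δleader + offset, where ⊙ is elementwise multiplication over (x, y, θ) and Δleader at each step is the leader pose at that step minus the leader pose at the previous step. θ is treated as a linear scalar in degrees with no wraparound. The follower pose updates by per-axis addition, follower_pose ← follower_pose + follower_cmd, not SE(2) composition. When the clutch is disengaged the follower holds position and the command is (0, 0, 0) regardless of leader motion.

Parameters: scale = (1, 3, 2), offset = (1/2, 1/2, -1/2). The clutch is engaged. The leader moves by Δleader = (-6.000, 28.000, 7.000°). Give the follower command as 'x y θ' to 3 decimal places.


axis x: 1·-6.000 + 1/2 = -5.500
axis y: 3·28.000 + 1/2 = 84.500
axis θ: 2·7.000 + -1/2 = 13.500

-5.500 84.500 13.500


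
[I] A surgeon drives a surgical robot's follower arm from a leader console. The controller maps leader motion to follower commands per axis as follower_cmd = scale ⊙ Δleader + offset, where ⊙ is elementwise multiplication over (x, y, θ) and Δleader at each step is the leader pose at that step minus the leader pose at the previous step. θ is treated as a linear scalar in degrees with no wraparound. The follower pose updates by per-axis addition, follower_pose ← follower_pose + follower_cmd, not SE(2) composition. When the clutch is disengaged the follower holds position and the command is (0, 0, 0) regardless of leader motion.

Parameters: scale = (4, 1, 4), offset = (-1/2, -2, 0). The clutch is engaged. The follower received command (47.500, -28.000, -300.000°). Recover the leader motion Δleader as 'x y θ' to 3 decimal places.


axis x: (47.500 − -1/2) / (4) = 12.000
axis y: (-28.000 − -2) / (1) = -26.000
axis θ: (-300.000 − 0) / (4) = -75.000

12.000 -26.000 -75.000


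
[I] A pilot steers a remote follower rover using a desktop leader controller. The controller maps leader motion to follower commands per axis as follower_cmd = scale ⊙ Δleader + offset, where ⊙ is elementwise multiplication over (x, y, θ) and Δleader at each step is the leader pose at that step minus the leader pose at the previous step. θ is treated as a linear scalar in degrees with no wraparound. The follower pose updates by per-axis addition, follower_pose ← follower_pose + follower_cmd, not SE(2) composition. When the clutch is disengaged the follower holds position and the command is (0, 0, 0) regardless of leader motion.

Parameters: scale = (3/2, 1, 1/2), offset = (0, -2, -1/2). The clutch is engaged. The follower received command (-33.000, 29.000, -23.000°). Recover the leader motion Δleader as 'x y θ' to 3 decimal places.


-22.000 31.000 -45.000

axis x: (-33.000 − 0) / (3/2) = -22.000
axis y: (29.000 − -2) / (1) = 31.000
axis θ: (-23.000 − -1/2) / (1/2) = -45.000


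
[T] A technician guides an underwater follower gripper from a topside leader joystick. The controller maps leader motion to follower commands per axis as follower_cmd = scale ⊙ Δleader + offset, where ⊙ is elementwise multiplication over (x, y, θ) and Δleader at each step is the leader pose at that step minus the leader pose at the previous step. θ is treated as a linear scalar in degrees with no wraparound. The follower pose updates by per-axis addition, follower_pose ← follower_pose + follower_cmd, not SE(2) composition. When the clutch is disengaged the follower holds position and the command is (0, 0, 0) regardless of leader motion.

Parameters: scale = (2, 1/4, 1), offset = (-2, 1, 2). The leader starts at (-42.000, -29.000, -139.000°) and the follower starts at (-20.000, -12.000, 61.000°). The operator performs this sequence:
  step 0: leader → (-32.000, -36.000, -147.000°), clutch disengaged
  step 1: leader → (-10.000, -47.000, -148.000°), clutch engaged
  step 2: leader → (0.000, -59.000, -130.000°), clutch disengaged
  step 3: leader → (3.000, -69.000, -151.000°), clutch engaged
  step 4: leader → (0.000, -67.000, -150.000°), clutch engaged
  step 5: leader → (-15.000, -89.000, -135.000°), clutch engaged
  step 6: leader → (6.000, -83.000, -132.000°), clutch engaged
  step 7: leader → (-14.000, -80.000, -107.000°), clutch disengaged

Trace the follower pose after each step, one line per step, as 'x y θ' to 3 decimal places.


step 0: Δleader=(10.000, -7.000, -8.000°), disengaged; cmd=(0,0,0) → follower holds at (-20.000, -12.000, 61.000°)
step 1: Δleader=(22.000, -11.000, -1.000°), engaged; cmd=(42.000, -1.750, 1.000°) → follower=(22.000, -13.750, 62.000°)
step 2: Δleader=(10.000, -12.000, 18.000°), disengaged; cmd=(0,0,0) → follower holds at (22.000, -13.750, 62.000°)
step 3: Δleader=(3.000, -10.000, -21.000°), engaged; cmd=(4.000, -1.500, -19.000°) → follower=(26.000, -15.250, 43.000°)
step 4: Δleader=(-3.000, 2.000, 1.000°), engaged; cmd=(-8.000, 1.500, 3.000°) → follower=(18.000, -13.750, 46.000°)
step 5: Δleader=(-15.000, -22.000, 15.000°), engaged; cmd=(-32.000, -4.500, 17.000°) → follower=(-14.000, -18.250, 63.000°)
step 6: Δleader=(21.000, 6.000, 3.000°), engaged; cmd=(40.000, 2.500, 5.000°) → follower=(26.000, -15.750, 68.000°)
step 7: Δleader=(-20.000, 3.000, 25.000°), disengaged; cmd=(0,0,0) → follower holds at (26.000, -15.750, 68.000°)

-20.000 -12.000 61.000
22.000 -13.750 62.000
22.000 -13.750 62.000
26.000 -15.250 43.000
18.000 -13.750 46.000
-14.000 -18.250 63.000
26.000 -15.750 68.000
26.000 -15.750 68.000


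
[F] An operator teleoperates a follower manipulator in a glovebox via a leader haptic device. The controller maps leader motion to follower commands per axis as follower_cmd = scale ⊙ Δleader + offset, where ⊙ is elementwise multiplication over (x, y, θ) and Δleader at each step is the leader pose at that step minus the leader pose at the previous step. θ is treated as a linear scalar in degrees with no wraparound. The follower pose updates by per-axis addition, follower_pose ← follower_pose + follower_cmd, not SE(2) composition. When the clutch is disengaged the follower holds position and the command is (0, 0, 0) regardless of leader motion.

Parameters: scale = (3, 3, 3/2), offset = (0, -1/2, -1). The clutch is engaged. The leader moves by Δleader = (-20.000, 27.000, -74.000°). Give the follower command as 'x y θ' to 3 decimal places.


-60.000 80.500 -112.000

axis x: 3·-20.000 + 0 = -60.000
axis y: 3·27.000 + -1/2 = 80.500
axis θ: 3/2·-74.000 + -1 = -112.000


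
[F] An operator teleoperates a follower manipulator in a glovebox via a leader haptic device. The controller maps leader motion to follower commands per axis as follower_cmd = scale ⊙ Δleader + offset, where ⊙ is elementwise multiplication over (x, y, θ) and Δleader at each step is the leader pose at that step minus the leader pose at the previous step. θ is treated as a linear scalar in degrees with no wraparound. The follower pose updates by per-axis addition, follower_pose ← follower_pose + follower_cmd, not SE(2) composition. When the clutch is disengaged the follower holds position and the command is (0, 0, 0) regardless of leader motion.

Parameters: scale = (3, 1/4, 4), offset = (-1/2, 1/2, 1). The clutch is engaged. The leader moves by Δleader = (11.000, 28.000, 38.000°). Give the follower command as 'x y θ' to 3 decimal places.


32.500 7.500 153.000

axis x: 3·11.000 + -1/2 = 32.500
axis y: 1/4·28.000 + 1/2 = 7.500
axis θ: 4·38.000 + 1 = 153.000


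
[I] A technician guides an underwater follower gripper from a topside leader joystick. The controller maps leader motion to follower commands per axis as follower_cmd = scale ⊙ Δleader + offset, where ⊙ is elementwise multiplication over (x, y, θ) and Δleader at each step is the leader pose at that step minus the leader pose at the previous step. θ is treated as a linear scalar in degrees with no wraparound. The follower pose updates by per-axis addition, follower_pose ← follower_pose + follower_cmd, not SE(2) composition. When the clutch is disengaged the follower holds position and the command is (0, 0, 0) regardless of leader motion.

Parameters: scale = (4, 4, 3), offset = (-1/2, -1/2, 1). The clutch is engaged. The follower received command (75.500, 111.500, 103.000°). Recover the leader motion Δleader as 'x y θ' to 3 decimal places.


axis x: (75.500 − -1/2) / (4) = 19.000
axis y: (111.500 − -1/2) / (4) = 28.000
axis θ: (103.000 − 1) / (3) = 34.000

19.000 28.000 34.000


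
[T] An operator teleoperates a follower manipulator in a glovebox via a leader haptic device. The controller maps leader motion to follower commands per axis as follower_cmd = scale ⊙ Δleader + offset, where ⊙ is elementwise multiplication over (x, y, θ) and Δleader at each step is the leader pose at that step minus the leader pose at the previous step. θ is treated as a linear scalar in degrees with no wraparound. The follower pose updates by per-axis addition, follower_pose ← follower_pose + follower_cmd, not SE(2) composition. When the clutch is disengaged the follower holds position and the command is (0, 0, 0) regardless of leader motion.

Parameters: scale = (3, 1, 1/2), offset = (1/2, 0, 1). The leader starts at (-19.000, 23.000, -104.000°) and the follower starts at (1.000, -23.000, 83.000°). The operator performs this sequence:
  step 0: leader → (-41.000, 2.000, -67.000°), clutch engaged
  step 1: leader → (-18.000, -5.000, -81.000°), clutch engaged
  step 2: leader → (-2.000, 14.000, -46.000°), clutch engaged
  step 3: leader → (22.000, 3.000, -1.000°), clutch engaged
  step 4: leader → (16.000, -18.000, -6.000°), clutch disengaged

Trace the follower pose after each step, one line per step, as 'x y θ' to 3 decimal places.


step 0: Δleader=(-22.000, -21.000, 37.000°), engaged; cmd=(-65.500, -21.000, 19.500°) → follower=(-64.500, -44.000, 102.500°)
step 1: Δleader=(23.000, -7.000, -14.000°), engaged; cmd=(69.500, -7.000, -6.000°) → follower=(5.000, -51.000, 96.500°)
step 2: Δleader=(16.000, 19.000, 35.000°), engaged; cmd=(48.500, 19.000, 18.500°) → follower=(53.500, -32.000, 115.000°)
step 3: Δleader=(24.000, -11.000, 45.000°), engaged; cmd=(72.500, -11.000, 23.500°) → follower=(126.000, -43.000, 138.500°)
step 4: Δleader=(-6.000, -21.000, -5.000°), disengaged; cmd=(0,0,0) → follower holds at (126.000, -43.000, 138.500°)

-64.500 -44.000 102.500
5.000 -51.000 96.500
53.500 -32.000 115.000
126.000 -43.000 138.500
126.000 -43.000 138.500


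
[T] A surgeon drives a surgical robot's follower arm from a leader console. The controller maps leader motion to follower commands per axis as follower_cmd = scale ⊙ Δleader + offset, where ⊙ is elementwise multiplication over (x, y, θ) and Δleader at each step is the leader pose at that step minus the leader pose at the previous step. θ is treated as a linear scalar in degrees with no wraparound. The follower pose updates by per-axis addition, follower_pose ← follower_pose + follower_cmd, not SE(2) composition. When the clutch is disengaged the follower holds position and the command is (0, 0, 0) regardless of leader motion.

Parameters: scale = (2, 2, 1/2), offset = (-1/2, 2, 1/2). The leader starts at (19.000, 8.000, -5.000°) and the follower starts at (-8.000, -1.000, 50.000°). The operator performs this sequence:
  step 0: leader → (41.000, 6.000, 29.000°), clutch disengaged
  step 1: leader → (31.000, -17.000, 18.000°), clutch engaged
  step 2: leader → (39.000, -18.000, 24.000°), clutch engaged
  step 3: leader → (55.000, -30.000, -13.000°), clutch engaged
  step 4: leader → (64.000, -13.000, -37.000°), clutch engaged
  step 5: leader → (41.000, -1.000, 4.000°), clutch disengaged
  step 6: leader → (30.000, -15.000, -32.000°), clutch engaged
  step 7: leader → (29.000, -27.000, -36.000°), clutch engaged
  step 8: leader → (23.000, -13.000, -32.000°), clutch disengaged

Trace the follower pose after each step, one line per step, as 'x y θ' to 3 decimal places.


-8.000 -1.000 50.000
-28.500 -45.000 45.000
-13.000 -45.000 48.500
18.500 -67.000 30.500
36.000 -31.000 19.000
36.000 -31.000 19.000
13.500 -57.000 1.500
11.000 -79.000 0.000
11.000 -79.000 0.000

step 0: Δleader=(22.000, -2.000, 34.000°), disengaged; cmd=(0,0,0) → follower holds at (-8.000, -1.000, 50.000°)
step 1: Δleader=(-10.000, -23.000, -11.000°), engaged; cmd=(-20.500, -44.000, -5.000°) → follower=(-28.500, -45.000, 45.000°)
step 2: Δleader=(8.000, -1.000, 6.000°), engaged; cmd=(15.500, 0.000, 3.500°) → follower=(-13.000, -45.000, 48.500°)
step 3: Δleader=(16.000, -12.000, -37.000°), engaged; cmd=(31.500, -22.000, -18.000°) → follower=(18.500, -67.000, 30.500°)
step 4: Δleader=(9.000, 17.000, -24.000°), engaged; cmd=(17.500, 36.000, -11.500°) → follower=(36.000, -31.000, 19.000°)
step 5: Δleader=(-23.000, 12.000, 41.000°), disengaged; cmd=(0,0,0) → follower holds at (36.000, -31.000, 19.000°)
step 6: Δleader=(-11.000, -14.000, -36.000°), engaged; cmd=(-22.500, -26.000, -17.500°) → follower=(13.500, -57.000, 1.500°)
step 7: Δleader=(-1.000, -12.000, -4.000°), engaged; cmd=(-2.500, -22.000, -1.500°) → follower=(11.000, -79.000, 0.000°)
step 8: Δleader=(-6.000, 14.000, 4.000°), disengaged; cmd=(0,0,0) → follower holds at (11.000, -79.000, 0.000°)


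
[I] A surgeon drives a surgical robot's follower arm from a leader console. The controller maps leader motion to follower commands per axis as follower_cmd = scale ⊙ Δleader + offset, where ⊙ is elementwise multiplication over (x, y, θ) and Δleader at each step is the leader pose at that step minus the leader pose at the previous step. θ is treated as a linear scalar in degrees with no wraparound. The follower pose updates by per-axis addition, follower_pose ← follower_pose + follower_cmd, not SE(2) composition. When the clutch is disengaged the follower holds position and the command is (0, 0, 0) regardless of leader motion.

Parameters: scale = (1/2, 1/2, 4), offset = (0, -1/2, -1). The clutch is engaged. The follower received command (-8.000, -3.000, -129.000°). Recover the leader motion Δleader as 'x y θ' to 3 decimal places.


axis x: (-8.000 − 0) / (1/2) = -16.000
axis y: (-3.000 − -1/2) / (1/2) = -5.000
axis θ: (-129.000 − -1) / (4) = -32.000

-16.000 -5.000 -32.000


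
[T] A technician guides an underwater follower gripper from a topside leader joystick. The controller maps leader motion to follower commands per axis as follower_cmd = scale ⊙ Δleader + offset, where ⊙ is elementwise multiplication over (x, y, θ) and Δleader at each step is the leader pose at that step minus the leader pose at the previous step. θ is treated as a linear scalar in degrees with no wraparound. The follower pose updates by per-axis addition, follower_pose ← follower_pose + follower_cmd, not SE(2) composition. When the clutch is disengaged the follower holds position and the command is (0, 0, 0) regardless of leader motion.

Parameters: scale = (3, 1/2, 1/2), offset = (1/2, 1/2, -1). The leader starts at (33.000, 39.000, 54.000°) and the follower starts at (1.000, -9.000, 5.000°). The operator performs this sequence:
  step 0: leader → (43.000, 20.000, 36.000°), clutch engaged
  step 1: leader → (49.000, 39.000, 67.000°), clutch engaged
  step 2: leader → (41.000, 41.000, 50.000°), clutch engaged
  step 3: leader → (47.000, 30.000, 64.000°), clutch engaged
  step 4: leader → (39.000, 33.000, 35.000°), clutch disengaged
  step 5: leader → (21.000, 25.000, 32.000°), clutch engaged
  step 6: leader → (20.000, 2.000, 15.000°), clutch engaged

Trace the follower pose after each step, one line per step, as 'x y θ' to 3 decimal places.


31.500 -18.000 -5.000
50.000 -8.000 9.500
26.500 -6.500 0.000
45.000 -11.500 6.000
45.000 -11.500 6.000
-8.500 -15.000 3.500
-11.000 -26.000 -6.000

step 0: Δleader=(10.000, -19.000, -18.000°), engaged; cmd=(30.500, -9.000, -10.000°) → follower=(31.500, -18.000, -5.000°)
step 1: Δleader=(6.000, 19.000, 31.000°), engaged; cmd=(18.500, 10.000, 14.500°) → follower=(50.000, -8.000, 9.500°)
step 2: Δleader=(-8.000, 2.000, -17.000°), engaged; cmd=(-23.500, 1.500, -9.500°) → follower=(26.500, -6.500, 0.000°)
step 3: Δleader=(6.000, -11.000, 14.000°), engaged; cmd=(18.500, -5.000, 6.000°) → follower=(45.000, -11.500, 6.000°)
step 4: Δleader=(-8.000, 3.000, -29.000°), disengaged; cmd=(0,0,0) → follower holds at (45.000, -11.500, 6.000°)
step 5: Δleader=(-18.000, -8.000, -3.000°), engaged; cmd=(-53.500, -3.500, -2.500°) → follower=(-8.500, -15.000, 3.500°)
step 6: Δleader=(-1.000, -23.000, -17.000°), engaged; cmd=(-2.500, -11.000, -9.500°) → follower=(-11.000, -26.000, -6.000°)


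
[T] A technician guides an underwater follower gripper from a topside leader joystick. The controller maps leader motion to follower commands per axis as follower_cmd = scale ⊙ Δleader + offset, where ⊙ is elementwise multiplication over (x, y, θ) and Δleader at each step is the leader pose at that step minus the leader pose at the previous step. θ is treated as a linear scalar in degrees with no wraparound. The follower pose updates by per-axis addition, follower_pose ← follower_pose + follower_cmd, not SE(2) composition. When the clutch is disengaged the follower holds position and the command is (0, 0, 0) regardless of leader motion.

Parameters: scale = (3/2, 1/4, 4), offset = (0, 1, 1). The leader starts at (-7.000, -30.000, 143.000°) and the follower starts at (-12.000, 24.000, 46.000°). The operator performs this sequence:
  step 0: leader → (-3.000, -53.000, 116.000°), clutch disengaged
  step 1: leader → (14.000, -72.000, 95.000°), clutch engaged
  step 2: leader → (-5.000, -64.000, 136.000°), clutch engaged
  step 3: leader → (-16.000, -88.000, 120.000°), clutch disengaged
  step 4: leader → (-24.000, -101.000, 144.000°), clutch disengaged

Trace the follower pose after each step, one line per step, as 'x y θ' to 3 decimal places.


step 0: Δleader=(4.000, -23.000, -27.000°), disengaged; cmd=(0,0,0) → follower holds at (-12.000, 24.000, 46.000°)
step 1: Δleader=(17.000, -19.000, -21.000°), engaged; cmd=(25.500, -3.750, -83.000°) → follower=(13.500, 20.250, -37.000°)
step 2: Δleader=(-19.000, 8.000, 41.000°), engaged; cmd=(-28.500, 3.000, 165.000°) → follower=(-15.000, 23.250, 128.000°)
step 3: Δleader=(-11.000, -24.000, -16.000°), disengaged; cmd=(0,0,0) → follower holds at (-15.000, 23.250, 128.000°)
step 4: Δleader=(-8.000, -13.000, 24.000°), disengaged; cmd=(0,0,0) → follower holds at (-15.000, 23.250, 128.000°)

-12.000 24.000 46.000
13.500 20.250 -37.000
-15.000 23.250 128.000
-15.000 23.250 128.000
-15.000 23.250 128.000


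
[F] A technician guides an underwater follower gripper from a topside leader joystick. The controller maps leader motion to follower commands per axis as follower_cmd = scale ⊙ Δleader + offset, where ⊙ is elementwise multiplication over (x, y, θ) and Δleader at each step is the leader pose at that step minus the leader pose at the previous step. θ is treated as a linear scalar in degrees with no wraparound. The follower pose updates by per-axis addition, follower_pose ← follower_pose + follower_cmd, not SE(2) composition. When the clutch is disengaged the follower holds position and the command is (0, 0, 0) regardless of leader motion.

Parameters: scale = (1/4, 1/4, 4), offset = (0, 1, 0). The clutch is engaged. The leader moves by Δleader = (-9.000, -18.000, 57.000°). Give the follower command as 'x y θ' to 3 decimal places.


-2.250 -3.500 228.000

axis x: 1/4·-9.000 + 0 = -2.250
axis y: 1/4·-18.000 + 1 = -3.500
axis θ: 4·57.000 + 0 = 228.000


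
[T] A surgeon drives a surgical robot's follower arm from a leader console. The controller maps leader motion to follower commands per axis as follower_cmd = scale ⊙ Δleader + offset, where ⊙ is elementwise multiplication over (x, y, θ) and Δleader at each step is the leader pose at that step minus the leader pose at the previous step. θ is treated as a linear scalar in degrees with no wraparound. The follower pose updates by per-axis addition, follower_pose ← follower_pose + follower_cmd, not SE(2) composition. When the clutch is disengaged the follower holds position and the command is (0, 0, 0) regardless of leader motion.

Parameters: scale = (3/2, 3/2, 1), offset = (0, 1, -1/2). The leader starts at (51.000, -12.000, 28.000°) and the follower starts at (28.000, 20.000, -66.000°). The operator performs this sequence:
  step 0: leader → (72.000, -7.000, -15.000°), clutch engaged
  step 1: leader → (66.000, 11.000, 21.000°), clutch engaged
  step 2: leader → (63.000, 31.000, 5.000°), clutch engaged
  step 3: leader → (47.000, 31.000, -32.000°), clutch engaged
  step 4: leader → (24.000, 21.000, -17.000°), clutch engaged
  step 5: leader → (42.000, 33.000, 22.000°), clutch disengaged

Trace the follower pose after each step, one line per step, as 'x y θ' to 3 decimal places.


step 0: Δleader=(21.000, 5.000, -43.000°), engaged; cmd=(31.500, 8.500, -43.500°) → follower=(59.500, 28.500, -109.500°)
step 1: Δleader=(-6.000, 18.000, 36.000°), engaged; cmd=(-9.000, 28.000, 35.500°) → follower=(50.500, 56.500, -74.000°)
step 2: Δleader=(-3.000, 20.000, -16.000°), engaged; cmd=(-4.500, 31.000, -16.500°) → follower=(46.000, 87.500, -90.500°)
step 3: Δleader=(-16.000, 0.000, -37.000°), engaged; cmd=(-24.000, 1.000, -37.500°) → follower=(22.000, 88.500, -128.000°)
step 4: Δleader=(-23.000, -10.000, 15.000°), engaged; cmd=(-34.500, -14.000, 14.500°) → follower=(-12.500, 74.500, -113.500°)
step 5: Δleader=(18.000, 12.000, 39.000°), disengaged; cmd=(0,0,0) → follower holds at (-12.500, 74.500, -113.500°)

59.500 28.500 -109.500
50.500 56.500 -74.000
46.000 87.500 -90.500
22.000 88.500 -128.000
-12.500 74.500 -113.500
-12.500 74.500 -113.500


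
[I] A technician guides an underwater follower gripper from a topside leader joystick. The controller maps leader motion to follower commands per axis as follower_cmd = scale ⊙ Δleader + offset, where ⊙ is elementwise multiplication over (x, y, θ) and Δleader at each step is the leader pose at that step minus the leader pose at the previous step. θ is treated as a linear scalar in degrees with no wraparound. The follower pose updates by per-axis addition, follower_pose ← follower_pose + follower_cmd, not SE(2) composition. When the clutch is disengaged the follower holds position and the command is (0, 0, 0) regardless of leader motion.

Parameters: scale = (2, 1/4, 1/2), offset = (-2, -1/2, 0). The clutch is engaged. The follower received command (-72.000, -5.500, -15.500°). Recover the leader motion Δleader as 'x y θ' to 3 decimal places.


-35.000 -20.000 -31.000

axis x: (-72.000 − -2) / (2) = -35.000
axis y: (-5.500 − -1/2) / (1/4) = -20.000
axis θ: (-15.500 − 0) / (1/2) = -31.000


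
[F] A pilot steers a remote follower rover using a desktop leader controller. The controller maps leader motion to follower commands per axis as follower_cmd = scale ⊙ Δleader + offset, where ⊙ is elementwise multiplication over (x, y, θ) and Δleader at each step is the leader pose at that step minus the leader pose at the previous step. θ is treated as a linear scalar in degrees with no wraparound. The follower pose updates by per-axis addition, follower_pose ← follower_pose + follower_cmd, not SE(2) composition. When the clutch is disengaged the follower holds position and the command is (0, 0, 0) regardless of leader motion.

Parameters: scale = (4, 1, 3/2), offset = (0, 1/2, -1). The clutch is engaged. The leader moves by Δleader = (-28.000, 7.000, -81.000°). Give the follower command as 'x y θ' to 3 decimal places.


-112.000 7.500 -122.500

axis x: 4·-28.000 + 0 = -112.000
axis y: 1·7.000 + 1/2 = 7.500
axis θ: 3/2·-81.000 + -1 = -122.500


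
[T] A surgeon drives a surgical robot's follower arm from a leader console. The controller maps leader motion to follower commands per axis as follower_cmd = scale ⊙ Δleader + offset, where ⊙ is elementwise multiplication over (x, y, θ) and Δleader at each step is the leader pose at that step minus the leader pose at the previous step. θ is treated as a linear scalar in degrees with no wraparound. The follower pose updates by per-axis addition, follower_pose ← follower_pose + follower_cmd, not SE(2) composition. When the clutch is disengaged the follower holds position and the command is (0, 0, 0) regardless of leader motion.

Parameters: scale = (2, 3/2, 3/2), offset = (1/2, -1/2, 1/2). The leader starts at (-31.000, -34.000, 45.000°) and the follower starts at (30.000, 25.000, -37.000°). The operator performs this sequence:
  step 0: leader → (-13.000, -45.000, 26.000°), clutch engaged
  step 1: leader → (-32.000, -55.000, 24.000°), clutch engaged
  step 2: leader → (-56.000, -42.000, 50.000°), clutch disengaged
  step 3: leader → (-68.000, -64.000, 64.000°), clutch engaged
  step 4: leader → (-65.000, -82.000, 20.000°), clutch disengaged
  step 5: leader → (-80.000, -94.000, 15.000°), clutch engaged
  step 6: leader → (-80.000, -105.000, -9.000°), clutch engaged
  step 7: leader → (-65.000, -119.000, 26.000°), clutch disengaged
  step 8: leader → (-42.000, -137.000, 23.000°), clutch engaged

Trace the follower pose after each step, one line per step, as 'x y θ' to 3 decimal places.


66.500 8.000 -65.000
29.000 -7.500 -67.500
29.000 -7.500 -67.500
5.500 -41.000 -46.000
5.500 -41.000 -46.000
-24.000 -59.500 -53.000
-23.500 -76.500 -88.500
-23.500 -76.500 -88.500
23.000 -104.000 -92.500

step 0: Δleader=(18.000, -11.000, -19.000°), engaged; cmd=(36.500, -17.000, -28.000°) → follower=(66.500, 8.000, -65.000°)
step 1: Δleader=(-19.000, -10.000, -2.000°), engaged; cmd=(-37.500, -15.500, -2.500°) → follower=(29.000, -7.500, -67.500°)
step 2: Δleader=(-24.000, 13.000, 26.000°), disengaged; cmd=(0,0,0) → follower holds at (29.000, -7.500, -67.500°)
step 3: Δleader=(-12.000, -22.000, 14.000°), engaged; cmd=(-23.500, -33.500, 21.500°) → follower=(5.500, -41.000, -46.000°)
step 4: Δleader=(3.000, -18.000, -44.000°), disengaged; cmd=(0,0,0) → follower holds at (5.500, -41.000, -46.000°)
step 5: Δleader=(-15.000, -12.000, -5.000°), engaged; cmd=(-29.500, -18.500, -7.000°) → follower=(-24.000, -59.500, -53.000°)
step 6: Δleader=(0.000, -11.000, -24.000°), engaged; cmd=(0.500, -17.000, -35.500°) → follower=(-23.500, -76.500, -88.500°)
step 7: Δleader=(15.000, -14.000, 35.000°), disengaged; cmd=(0,0,0) → follower holds at (-23.500, -76.500, -88.500°)
step 8: Δleader=(23.000, -18.000, -3.000°), engaged; cmd=(46.500, -27.500, -4.000°) → follower=(23.000, -104.000, -92.500°)


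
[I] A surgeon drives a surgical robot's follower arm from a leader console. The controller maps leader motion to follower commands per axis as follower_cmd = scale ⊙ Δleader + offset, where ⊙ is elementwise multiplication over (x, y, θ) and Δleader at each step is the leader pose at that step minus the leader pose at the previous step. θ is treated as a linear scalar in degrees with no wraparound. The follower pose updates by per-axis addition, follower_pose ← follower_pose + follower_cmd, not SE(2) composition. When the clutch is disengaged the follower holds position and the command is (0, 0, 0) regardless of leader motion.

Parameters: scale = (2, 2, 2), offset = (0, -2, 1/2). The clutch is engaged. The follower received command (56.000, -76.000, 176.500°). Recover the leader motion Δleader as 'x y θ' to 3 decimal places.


axis x: (56.000 − 0) / (2) = 28.000
axis y: (-76.000 − -2) / (2) = -37.000
axis θ: (176.500 − 1/2) / (2) = 88.000

28.000 -37.000 88.000


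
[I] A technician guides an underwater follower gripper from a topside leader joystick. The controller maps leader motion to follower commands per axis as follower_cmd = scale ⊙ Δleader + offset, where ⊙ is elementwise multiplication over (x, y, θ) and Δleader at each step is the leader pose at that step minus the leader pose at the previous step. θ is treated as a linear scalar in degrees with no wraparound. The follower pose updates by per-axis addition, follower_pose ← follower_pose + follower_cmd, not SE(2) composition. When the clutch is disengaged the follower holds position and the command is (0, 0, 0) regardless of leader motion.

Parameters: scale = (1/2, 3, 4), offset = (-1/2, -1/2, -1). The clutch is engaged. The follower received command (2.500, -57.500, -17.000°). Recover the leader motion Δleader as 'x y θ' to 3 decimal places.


6.000 -19.000 -4.000

axis x: (2.500 − -1/2) / (1/2) = 6.000
axis y: (-57.500 − -1/2) / (3) = -19.000
axis θ: (-17.000 − -1) / (4) = -4.000
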